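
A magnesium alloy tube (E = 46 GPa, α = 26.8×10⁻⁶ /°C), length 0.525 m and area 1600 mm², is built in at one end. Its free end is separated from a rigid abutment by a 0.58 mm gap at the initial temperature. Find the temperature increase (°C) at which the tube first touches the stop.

ΔT ≈ 41.2 °C

Contact occurs when the free expansion equals the gap: αΔT L = 0.58 mm.
ΔT = 0.58 / (26.8×10⁻⁶ × 525) = 41.22 °C.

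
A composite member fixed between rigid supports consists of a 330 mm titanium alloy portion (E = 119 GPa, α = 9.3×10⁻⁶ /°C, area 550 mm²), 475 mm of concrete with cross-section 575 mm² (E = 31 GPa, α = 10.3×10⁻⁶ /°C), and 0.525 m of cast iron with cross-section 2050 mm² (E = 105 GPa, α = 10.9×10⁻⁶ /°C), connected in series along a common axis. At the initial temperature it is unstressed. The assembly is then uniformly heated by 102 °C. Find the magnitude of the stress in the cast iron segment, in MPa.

σ ≈ 19.9 MPa (compressive)

If the supports were absent, the total length change would be Σ αᵢΔT Lᵢ = 9.3×10⁻⁶×102×330 + 10.3×10⁻⁶×102×475 + 10.9×10⁻⁶×102×525 = 1.396 mm.
The walls prevent any net length change, so an axial force P (same in every segment) develops. Compatibility: P · Σ Lᵢ/(AᵢEᵢ) = δ_free.
Σ Lᵢ/(AᵢEᵢ) = 330/(550×119×10³) + 475/(575×31×10³) + 525/(2050×105×10³) = 3.413×10⁻⁵ mm/N.
So P = 1.396 / 3.413×10⁻⁵ = 40.9 kN, compressive.
σ_{cast iron} = P / A = 40900 / 2050 = 19.95 MPa.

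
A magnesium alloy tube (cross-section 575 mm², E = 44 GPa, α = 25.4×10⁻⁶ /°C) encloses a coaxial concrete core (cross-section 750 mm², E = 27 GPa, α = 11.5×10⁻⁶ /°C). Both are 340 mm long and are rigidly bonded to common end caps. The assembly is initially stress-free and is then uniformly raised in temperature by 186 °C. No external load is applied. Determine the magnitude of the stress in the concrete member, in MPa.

Both members must finish at the same length. With the larger α, the magnesium alloy tends to over-expand; the plates restrain it, putting the magnesium alloy in compression and the concrete in tension. With no external load the two internal forces are equal and opposite, magnitude P.
Equating the net (thermal + elastic) strains gives |α₁ − α₂|·ΔT = P·[1/(A₁E₁) + 1/(A₂E₂)].
|α₁ − α₂|·ΔT = 13.9×10⁻⁶ × 186 = 0.002585.
1/(A₁E₁) + 1/(A₂E₂) = 1/(575×44×10³) + 1/(750×27×10³) = 8.891×10⁻⁸ N⁻¹.
So P = 0.002585 / 8.891×10⁻⁸ = 29.08 kN.
σ_{concrete} = P/A₂ = 29080/750 = 38.77 MPa, tensile.

σ ≈ 38.8 MPa (tensile)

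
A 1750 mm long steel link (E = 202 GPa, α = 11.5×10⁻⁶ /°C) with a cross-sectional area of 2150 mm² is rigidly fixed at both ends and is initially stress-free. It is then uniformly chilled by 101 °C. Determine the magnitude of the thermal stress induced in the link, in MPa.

σ ≈ 235 MPa (tensile)

With length fixed, the mechanical strain must cancel the thermal strain αΔT = 11.5×10⁻⁶ × 101 = 1161.5×10⁻⁶.
The stress required to suppress this strain is σ = Eε = 202×10³ × 1161.5×10⁻⁶ = 234.6 MPa, tensile since the link is trying to contract.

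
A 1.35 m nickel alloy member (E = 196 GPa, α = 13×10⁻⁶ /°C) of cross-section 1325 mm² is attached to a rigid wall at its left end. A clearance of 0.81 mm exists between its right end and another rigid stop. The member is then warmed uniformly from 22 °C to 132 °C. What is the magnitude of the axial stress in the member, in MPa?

σ ≈ 163 MPa (compressive)

Unrestrained expansion: δ_free = αΔT L = 13×10⁻⁶ × 110 × 1350 = 1.93 mm.
The gap closes (δ_free > 0.81 mm) and the wall then resists a further 1.93 − 0.81 = 1.12 mm of expansion.
That suppressed elongation corresponds to σ = E·Δ/L = 196×10³ × 1.12/1350 = 162.7 MPa.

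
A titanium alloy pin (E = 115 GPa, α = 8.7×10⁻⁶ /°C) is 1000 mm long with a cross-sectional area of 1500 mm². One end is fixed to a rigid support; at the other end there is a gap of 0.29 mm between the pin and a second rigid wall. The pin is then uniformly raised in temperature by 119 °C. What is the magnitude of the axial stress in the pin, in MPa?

If the wall were absent the pin would grow by αΔT L = 8.7×10⁻⁶ × 119 × 1000 = 1.035 mm.
After closing the 0.29 mm clearance, 1.035 − 0.29 = 0.7453 mm of expansion remains to be suppressed by the wall.
So σ = E(δ_free − g)/L = 115×10³ × 0.7453/1000 = 85.71 MPa.

σ ≈ 85.7 MPa (compressive)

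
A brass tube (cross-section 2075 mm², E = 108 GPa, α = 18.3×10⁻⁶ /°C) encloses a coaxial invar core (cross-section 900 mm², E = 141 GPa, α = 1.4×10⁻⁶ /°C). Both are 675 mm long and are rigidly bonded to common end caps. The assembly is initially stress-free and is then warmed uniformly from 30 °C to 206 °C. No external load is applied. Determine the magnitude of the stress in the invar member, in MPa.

σ ≈ 268 MPa (tensile)

Both members must finish at the same length. With the larger α, the brass tends to over-expand; the plates restrain it, putting the brass in compression and the invar in tension. With no external load the two internal forces are equal and opposite, magnitude P.
Equating the net (thermal + elastic) strains gives |α₁ − α₂|·ΔT = P·[1/(A₁E₁) + 1/(A₂E₂)].
|α₁ − α₂|·ΔT = 16.9×10⁻⁶ × 176 = 0.002974.
1/(A₁E₁) + 1/(A₂E₂) = 1/(2075×108×10³) + 1/(900×141×10³) = 1.234×10⁻⁸ N⁻¹.
P = 0.002974 / 1.234×10⁻⁸ = 241000 N = 241 kN.
σ_{invar} = P/A₂ = 241000/900 = 267.8 MPa, tensile.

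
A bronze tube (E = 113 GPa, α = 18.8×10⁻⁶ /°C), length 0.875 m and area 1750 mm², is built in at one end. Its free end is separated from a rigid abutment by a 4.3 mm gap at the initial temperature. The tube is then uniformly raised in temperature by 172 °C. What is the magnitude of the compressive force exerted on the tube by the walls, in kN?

Unrestrained expansion: δ_free = αΔT L = 18.8×10⁻⁶ × 172 × 875 = 2.829 mm.
Since δ_free = 2.83 mm is less than the 4.3 mm gap, the tube never touches the wall. No axial force develops.

P ≈ 0 kN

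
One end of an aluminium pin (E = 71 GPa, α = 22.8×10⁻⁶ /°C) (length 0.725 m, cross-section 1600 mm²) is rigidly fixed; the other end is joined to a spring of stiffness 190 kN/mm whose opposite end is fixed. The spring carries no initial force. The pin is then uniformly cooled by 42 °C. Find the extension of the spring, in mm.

The unrestrained thermal change is αΔT L = 22.8×10⁻⁶ × 42 × 725 = 0.6943 mm.
With a force P in the spring, the elastic change of the pin is PL/(AE) and that of the spring is P/k; compatibility requires their sum to equal δ_free.
P [ L/(AE) + 1/k ] = δ_free → P [ 725/(1600×71×10³) + 1/(190×10³) ] = 0.6943.
P = 0.6943 / 1.165×10⁻⁵ = 59620 N.
Spring extension = P/k = 59620/(190×10³) = 0.3138 mm.

δ ≈ 0.314 mm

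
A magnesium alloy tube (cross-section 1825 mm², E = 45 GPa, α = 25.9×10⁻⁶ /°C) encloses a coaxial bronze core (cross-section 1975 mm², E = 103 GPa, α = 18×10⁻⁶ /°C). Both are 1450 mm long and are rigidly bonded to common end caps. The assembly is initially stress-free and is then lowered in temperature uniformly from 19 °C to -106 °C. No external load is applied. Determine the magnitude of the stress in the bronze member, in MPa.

σ ≈ 29.3 MPa (compressive)

Equilibrium of a rigid end plate with no external load gives equal and opposite internal forces ±P in the two members. Since α_{magnesium alloy} > α_{bronze}, cooling drives the magnesium alloy into tension and the bronze into compression.
Setting the final lengths equal and cancelling L: (α₁ − α₂)ΔT = P/(A₁E₁) + P/(A₂E₂).
|α₁ − α₂|·ΔT = 7.9×10⁻⁶ × 125 = 0.0009875.
1/(A₁E₁) + 1/(A₂E₂) = 1/(1825×45×10³) + 1/(1975×103×10³) = 1.709×10⁻⁸ N⁻¹.
So P = 0.0009875 / 1.709×10⁻⁸ = 57.77 kN.
σ_{bronze} = P/A₂ = 57770/1975 = 29.25 MPa, compressive.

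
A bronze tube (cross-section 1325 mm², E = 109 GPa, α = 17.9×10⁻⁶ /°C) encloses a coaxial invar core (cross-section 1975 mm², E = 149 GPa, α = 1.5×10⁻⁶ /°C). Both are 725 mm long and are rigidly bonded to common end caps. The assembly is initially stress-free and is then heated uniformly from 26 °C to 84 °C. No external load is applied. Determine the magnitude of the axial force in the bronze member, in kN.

P ≈ 92.2 kN (compressive in the bronze)

Both members must finish at the same length. With the larger α, the bronze tends to over-expand; the plates restrain it, putting the bronze in compression and the invar in tension. With no external load the two internal forces are equal and opposite, magnitude P.
Compatibility of the two members (thermal + elastic change equal): (α₁ − α₂)ΔT = P·[1/(A₁E₁) + 1/(A₂E₂)].
|α₁ − α₂|·ΔT = 16.4×10⁻⁶ × 58 = 0.0009512.
1/(A₁E₁) + 1/(A₂E₂) = 1/(1325×109×10³) + 1/(1975×149×10³) = 1.032×10⁻⁸ N⁻¹.
P = 0.0009512 / 1.032×10⁻⁸ = 92150 N = 92.15 kN.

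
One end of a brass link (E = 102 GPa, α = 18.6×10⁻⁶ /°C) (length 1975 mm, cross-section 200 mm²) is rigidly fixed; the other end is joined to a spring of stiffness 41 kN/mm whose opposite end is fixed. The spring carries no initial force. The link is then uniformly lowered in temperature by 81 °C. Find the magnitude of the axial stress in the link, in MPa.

Free thermal contraction: δ_free = αΔT L = 18.6×10⁻⁶ × 81 × 1975 = 2.976 mm.
Let P be the tensile force in the spring. The link extends elastically by PL/(AE) and the spring stretches by P/k; together these equal δ_free.
So P = δ_free / [L/(AE) + 1/k] = 2.976 / [ 1975/(200×102×10³) + 1/(41×10³) ].
P = 2.976 / 0.0001212 = 24550 N.
σ = P/A = 24550/200 = 122.7 MPa.

σ ≈ 123 MPa (tensile)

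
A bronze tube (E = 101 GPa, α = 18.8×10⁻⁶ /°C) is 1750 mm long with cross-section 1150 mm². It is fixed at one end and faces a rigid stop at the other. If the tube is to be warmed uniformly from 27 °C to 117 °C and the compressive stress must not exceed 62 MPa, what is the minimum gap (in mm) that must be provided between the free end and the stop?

g ≈ 1.89 mm

With no wall the tube would lengthen by αΔT L = 18.8×10⁻⁶ × 90 × 1750 = 2.961 mm.
A stress of 62 MPa corresponds to the wall pushing the tube back by σL/E = 62×1750/(101×10³) = 1.074 mm.
So the gap has to take up the difference, g_min = δ_free − σL/E = 2.961 − 1.074 = 1.887 mm.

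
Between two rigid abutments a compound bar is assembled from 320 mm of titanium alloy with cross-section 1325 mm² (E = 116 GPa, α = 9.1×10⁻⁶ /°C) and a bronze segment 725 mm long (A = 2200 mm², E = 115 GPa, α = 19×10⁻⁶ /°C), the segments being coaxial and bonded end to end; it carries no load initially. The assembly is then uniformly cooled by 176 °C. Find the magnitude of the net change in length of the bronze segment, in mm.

With the walls removed the bar would change length by δ_free = Σ αᵢΔT Lᵢ = 9.1×10⁻⁶×176×320 + 19×10⁻⁶×176×725 = 2.937 mm.
Since the ends are fixed, an axial force P builds up, equal in every segment, with P · Σ Lᵢ/(AᵢEᵢ) = δ_free.
The series flexibility is Σ Lᵢ/(AᵢEᵢ) = 320/(1325×116×10³) + 725/(2200×115×10³) = 4.948×10⁻⁶ mm/N.
Hence P = δ_free / Σ(L/AE) = 2.937/4.948×10⁻⁶ = 593.6 kN (tensile).
For the bronze segment, free thermal change = 19×10⁻⁶×176×725 = 2.424 mm and elastic change from P = 593600×725/(2200×115×10³) = 1.701 mm; these oppose, so the net change is 0.723 mm (segment shortens).

|ΔL| ≈ 0.723 mm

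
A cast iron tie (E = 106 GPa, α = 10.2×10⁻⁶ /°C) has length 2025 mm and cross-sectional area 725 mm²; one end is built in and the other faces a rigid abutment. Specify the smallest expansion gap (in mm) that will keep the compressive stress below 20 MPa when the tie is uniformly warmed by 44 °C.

g ≈ 0.527 mm

Free expansion if unrestrained: δ_free = αΔT L = 10.2×10⁻⁶ × 44 × 2025 = 0.9088 mm.
A stress of 20 MPa corresponds to the wall pushing the tie back by σL/E = 20×2025/(106×10³) = 0.3821 mm.
The gap must absorb the remainder: g_min = 0.9088 − 0.3821 = 0.5267 mm.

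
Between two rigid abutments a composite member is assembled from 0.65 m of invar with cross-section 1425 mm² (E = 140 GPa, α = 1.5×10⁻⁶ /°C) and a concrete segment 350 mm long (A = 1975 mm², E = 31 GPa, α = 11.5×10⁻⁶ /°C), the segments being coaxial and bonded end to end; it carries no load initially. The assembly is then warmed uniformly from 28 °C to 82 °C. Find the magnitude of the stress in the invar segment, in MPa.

σ ≈ 21.1 MPa (compressive)

Free thermal expansion of the whole bar: Σ αᵢΔT Lᵢ = 1.5×10⁻⁶×54×650 + 11.5×10⁻⁶×54×350 = 0.27 mm.
The rigid supports impose zero overall length change; the single axial force P common to all segments must satisfy P Σ Lᵢ/(AᵢEᵢ) = δ_free.
The series flexibility is Σ Lᵢ/(AᵢEᵢ) = 650/(1425×140×10³) + 350/(1975×31×10³) = 8.975×10⁻⁶ mm/N.
So P = 0.27 / 8.975×10⁻⁶ = 30.08 kN, compressive.
σ_{invar} = P / A = 30080 / 1425 = 21.11 MPa.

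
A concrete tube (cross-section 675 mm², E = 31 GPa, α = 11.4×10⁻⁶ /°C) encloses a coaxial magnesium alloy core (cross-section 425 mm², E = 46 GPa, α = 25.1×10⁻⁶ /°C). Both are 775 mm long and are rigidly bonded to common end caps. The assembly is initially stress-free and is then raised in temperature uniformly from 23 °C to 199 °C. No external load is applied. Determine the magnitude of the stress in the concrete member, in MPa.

σ ≈ 36.1 MPa (tensile)

The magnesium alloy has the larger α, so on heating it would change length more than the concrete if both were free. The rigid plates force a common final length, so the magnesium alloy is put into compression and the concrete into tension, with equal and opposite forces P (no external load).
Compatibility of the two members (thermal + elastic change equal): (α₁ − α₂)ΔT = P·[1/(A₁E₁) + 1/(A₂E₂)].
|α₁ − α₂|·ΔT = 13.7×10⁻⁶ × 176 = 0.002411.
1/(A₁E₁) + 1/(A₂E₂) = 1/(675×31×10³) + 1/(425×46×10³) = 9.894×10⁻⁸ N⁻¹.
P = 0.002411 / 9.894×10⁻⁸ = 24370 N = 24.37 kN.
σ_{concrete} = P/A₁ = 24370/675 = 36.1 MPa, tensile.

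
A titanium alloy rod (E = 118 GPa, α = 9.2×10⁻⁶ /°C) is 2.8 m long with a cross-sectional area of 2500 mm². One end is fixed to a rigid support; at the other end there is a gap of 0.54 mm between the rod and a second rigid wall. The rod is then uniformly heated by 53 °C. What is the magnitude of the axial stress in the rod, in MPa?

σ ≈ 34.8 MPa (compressive)

Free thermal elongation = αΔT L = 9.2×10⁻⁶ × 53 × 2800 = 1.365 mm.
The gap closes (δ_free > 0.54 mm) and the wall then resists a further 1.365 − 0.54 = 0.8253 mm of expansion.
Compatibility: PL/(AE) = 0.8253 mm, so σ = P/A = E × (0.8253/2800) = 34.78 MPa.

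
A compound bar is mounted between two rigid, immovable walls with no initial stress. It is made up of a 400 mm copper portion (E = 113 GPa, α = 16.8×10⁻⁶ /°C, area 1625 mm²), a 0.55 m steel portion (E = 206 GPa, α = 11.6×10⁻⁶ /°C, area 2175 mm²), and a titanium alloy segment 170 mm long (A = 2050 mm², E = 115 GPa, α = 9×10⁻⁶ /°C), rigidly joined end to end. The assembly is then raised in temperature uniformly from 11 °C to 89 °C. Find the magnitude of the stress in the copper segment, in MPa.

σ ≈ 170 MPa (compressive)

With the walls removed the bar would change length by δ_free = Σ αᵢΔT Lᵢ = 16.8×10⁻⁶×78×400 + 11.6×10⁻⁶×78×550 + 9×10⁻⁶×78×170 = 1.141 mm.
The walls prevent any net length change, so an axial force P (same in every segment) develops. Compatibility: P · Σ Lᵢ/(AᵢEᵢ) = δ_free.
The series flexibility is Σ Lᵢ/(AᵢEᵢ) = 400/(1625×113×10³) + 550/(2175×206×10³) + 170/(2050×115×10³) = 4.127×10⁻⁶ mm/N.
So P = 1.141 / 4.127×10⁻⁶ = 276.5 kN, compressive.
σ_{copper} = P / A = 276500 / 1625 = 170.2 MPa.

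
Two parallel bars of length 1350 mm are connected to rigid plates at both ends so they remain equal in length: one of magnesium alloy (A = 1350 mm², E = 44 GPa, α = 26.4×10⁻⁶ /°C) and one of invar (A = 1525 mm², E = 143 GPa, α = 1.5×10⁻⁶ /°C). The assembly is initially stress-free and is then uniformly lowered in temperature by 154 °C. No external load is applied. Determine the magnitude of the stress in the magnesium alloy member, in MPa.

σ ≈ 133 MPa (tensile)

Both members must finish at the same length. With the larger α, the magnesium alloy tends to over-contract; the plates restrain it, putting the magnesium alloy in tension and the invar in compression. With no external load the two internal forces are equal and opposite, magnitude P.
Equating the net (thermal + elastic) strains gives |α₁ − α₂|·ΔT = P·[1/(A₁E₁) + 1/(A₂E₂)].
|α₁ − α₂|·ΔT = 24.9×10⁻⁶ × 154 = 0.003835.
1/(A₁E₁) + 1/(A₂E₂) = 1/(1350×44×10³) + 1/(1525×143×10³) = 2.142×10⁻⁸ N⁻¹.
So P = 0.003835 / 2.142×10⁻⁸ = 179 kN.
σ_{magnesium alloy} = P/A₁ = 179000/1350 = 132.6 MPa, tensile.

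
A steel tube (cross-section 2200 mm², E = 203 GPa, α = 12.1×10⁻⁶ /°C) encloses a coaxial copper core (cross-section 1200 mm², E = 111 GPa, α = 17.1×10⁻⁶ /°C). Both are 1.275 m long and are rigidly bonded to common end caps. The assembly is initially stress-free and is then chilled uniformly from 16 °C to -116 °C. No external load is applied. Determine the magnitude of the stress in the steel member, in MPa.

Equilibrium of a rigid end plate with no external load gives equal and opposite internal forces ±P in the two members. Since α_{copper} > α_{steel}, cooling drives the copper into tension and the steel into compression.
Equating the net (thermal + elastic) strains gives |α₁ − α₂|·ΔT = P·[1/(A₁E₁) + 1/(A₂E₂)].
|α₁ − α₂|·ΔT = 5×10⁻⁶ × 132 = 0.00066.
1/(A₁E₁) + 1/(A₂E₂) = 1/(2200×203×10³) + 1/(1200×111×10³) = 9.747×10⁻⁹ N⁻¹.
P = 0.00066 / 9.747×10⁻⁹ = 67720 N = 67.72 kN.
σ_{steel} = P/A₁ = 67720/2200 = 30.78 MPa, compressive.

σ ≈ 30.8 MPa (compressive)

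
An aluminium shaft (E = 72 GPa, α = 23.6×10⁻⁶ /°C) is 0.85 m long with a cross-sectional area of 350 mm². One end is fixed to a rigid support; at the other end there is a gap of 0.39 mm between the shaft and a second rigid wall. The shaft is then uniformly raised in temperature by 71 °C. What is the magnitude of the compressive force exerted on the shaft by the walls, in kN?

Free thermal elongation = αΔT L = 23.6×10⁻⁶ × 71 × 850 = 1.424 mm.
After closing the 0.39 mm clearance, 1.424 − 0.39 = 1.034 mm of expansion remains to be suppressed by the wall.
Compatibility: PL/(AE) = 1.034 mm, so σ = P/A = E × (1.034/850) = 87.61 MPa.
Force on the wall = σA = 87.61 × 350 mm² = 30.66 kN.

P ≈ 30.7 kN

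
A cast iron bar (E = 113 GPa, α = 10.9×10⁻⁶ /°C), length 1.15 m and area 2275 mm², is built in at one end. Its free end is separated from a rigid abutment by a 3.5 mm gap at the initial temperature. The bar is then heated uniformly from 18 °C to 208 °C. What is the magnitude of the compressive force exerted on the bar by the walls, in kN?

Free thermal elongation = αΔT L = 10.9×10⁻⁶ × 190 × 1150 = 2.382 mm.
This is smaller than the 3.5 mm clearance, so the bar expands freely without reaching the stop — the stress is zero.

P ≈ 0 kN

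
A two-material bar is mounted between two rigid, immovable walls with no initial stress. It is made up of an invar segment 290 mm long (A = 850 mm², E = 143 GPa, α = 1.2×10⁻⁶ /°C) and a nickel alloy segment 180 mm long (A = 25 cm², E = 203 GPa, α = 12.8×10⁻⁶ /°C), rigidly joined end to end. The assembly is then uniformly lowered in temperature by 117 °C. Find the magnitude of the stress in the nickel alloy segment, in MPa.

If the supports were absent, the total length change would be Σ αᵢΔT Lᵢ = 1.2×10⁻⁶×117×290 + 12.8×10⁻⁶×117×180 = 0.3103 mm.
The walls prevent any net length change, so an axial force P (same in every segment) develops. Compatibility: P · Σ Lᵢ/(AᵢEᵢ) = δ_free.
Σ Lᵢ/(AᵢEᵢ) = 290/(850×143×10³) + 180/(2500×203×10³) = 2.741×10⁻⁶ mm/N.
P = 0.3103 / 2.741×10⁻⁶ = 113200 N = 113.2 kN, tensile.
σ_{nickel alloy} = P / A = 113200 / 2500 = 45.29 MPa.

σ ≈ 45.3 MPa (tensile)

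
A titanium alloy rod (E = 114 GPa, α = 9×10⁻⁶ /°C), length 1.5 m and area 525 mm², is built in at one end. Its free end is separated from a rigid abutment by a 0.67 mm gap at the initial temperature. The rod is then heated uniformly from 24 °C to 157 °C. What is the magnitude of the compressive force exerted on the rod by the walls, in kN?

Unrestrained expansion: δ_free = αΔT L = 9×10⁻⁶ × 133 × 1500 = 1.795 mm.
This exceeds the 0.67 mm gap, so the wall pushes back. The portion of expansion that must be recovered elastically is δ_free − gap = 1.795 − 0.67 = 1.125 mm.
Compatibility: PL/(AE) = 1.125 mm, so σ = P/A = E × (1.125/1500) = 85.54 MPa.
Force on the wall = σA = 85.54 × 525 mm² = 44.91 kN.

P ≈ 44.9 kN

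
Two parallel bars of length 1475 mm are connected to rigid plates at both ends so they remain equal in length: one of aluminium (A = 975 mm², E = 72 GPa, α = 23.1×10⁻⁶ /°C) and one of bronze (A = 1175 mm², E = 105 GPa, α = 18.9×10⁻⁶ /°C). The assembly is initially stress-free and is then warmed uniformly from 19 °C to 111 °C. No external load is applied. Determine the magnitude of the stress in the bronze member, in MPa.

σ ≈ 14.7 MPa (tensile)

The aluminium has the larger α, so on heating it would change length more than the bronze if both were free. The rigid plates force a common final length, so the aluminium is put into compression and the bronze into tension, with equal and opposite forces P (no external load).
Setting the final lengths equal and cancelling L: (α₁ − α₂)ΔT = P/(A₁E₁) + P/(A₂E₂).
|α₁ − α₂|·ΔT = 4.2×10⁻⁶ × 92 = 0.0003864.
1/(A₁E₁) + 1/(A₂E₂) = 1/(975×72×10³) + 1/(1175×105×10³) = 2.235×10⁻⁸ N⁻¹.
So P = 0.0003864 / 2.235×10⁻⁸ = 17.29 kN.
σ_{bronze} = P/A₂ = 17290/1175 = 14.71 MPa, tensile.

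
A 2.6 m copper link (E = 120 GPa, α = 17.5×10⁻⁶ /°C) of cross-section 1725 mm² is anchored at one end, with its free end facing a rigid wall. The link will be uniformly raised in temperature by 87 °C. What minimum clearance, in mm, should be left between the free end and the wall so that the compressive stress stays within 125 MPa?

g ≈ 1.25 mm

Free expansion if unrestrained: δ_free = αΔT L = 17.5×10⁻⁶ × 87 × 2600 = 3.958 mm.
A stress of 125 MPa corresponds to the wall pushing the link back by σL/E = 125×2600/(120×10³) = 2.708 mm.
So the gap has to take up the difference, g_min = δ_free − σL/E = 3.958 − 2.708 = 1.25 mm.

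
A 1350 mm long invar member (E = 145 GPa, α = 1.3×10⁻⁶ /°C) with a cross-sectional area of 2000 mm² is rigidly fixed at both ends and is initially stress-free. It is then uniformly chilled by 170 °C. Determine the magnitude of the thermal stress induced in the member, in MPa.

The supports are rigid, so the total axial strain is zero. The restrained thermal strain is ε = αΔT = 1.3×10⁻⁶ × 170 = 221×10⁻⁶.
The stress required to suppress this strain is σ = Eε = 145×10³ × 221×10⁻⁶ = 32.05 MPa, tensile since the member is trying to contract.

σ ≈ 32 MPa (tensile)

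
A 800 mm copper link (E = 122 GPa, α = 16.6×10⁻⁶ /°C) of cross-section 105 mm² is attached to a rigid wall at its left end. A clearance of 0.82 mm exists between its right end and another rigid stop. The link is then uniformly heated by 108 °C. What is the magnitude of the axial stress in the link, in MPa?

Unrestrained expansion: δ_free = αΔT L = 16.6×10⁻⁶ × 108 × 800 = 1.434 mm.
After closing the 0.82 mm clearance, 1.434 − 0.82 = 0.6142 mm of expansion remains to be suppressed by the wall.
Compatibility: PL/(AE) = 0.6142 mm, so σ = P/A = E × (0.6142/800) = 93.67 MPa.

σ ≈ 93.7 MPa (compressive)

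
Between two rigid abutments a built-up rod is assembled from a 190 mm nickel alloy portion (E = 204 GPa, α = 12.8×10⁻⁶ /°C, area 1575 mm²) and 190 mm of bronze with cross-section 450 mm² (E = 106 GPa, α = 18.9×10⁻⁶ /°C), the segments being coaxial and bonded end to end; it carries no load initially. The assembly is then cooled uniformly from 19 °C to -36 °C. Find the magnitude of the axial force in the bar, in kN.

P ≈ 72.4 kN (tensile)

If the supports were absent, the total length change would be Σ αᵢΔT Lᵢ = 12.8×10⁻⁶×55×190 + 18.9×10⁻⁶×55×190 = 0.3313 mm.
The walls prevent any net length change, so an axial force P (same in every segment) develops. Compatibility: P · Σ Lᵢ/(AᵢEᵢ) = δ_free.
Σ Lᵢ/(AᵢEᵢ) = 190/(1575×204×10³) + 190/(450×106×10³) = 4.575×10⁻⁶ mm/N.
So P = 0.3313 / 4.575×10⁻⁶ = 72.41 kN, tensile.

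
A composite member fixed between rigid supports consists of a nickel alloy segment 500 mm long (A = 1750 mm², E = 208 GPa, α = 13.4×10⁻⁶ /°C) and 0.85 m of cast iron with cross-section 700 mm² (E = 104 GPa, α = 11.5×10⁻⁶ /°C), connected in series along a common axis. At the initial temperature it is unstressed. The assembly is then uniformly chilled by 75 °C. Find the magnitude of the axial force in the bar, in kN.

P ≈ 94.7 kN (tensile)

With the walls removed the bar would change length by δ_free = Σ αᵢΔT Lᵢ = 13.4×10⁻⁶×75×500 + 11.5×10⁻⁶×75×850 = 1.236 mm.
The walls prevent any net length change, so an axial force P (same in every segment) develops. Compatibility: P · Σ Lᵢ/(AᵢEᵢ) = δ_free.
Σ Lᵢ/(AᵢEᵢ) = 500/(1750×208×10³) + 850/(700×104×10³) = 1.305×10⁻⁵ mm/N.
Hence P = δ_free / Σ(L/AE) = 1.236/1.305×10⁻⁵ = 94.69 kN (tensile).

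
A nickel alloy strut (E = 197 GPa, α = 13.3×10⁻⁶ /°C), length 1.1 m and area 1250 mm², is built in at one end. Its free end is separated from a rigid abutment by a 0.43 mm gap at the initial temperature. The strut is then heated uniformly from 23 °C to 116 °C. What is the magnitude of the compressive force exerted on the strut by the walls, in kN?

P ≈ 208 kN

Unrestrained expansion: δ_free = αΔT L = 13.3×10⁻⁶ × 93 × 1100 = 1.361 mm.
After closing the 0.43 mm clearance, 1.361 − 0.43 = 0.9306 mm of expansion remains to be suppressed by the wall.
So σ = E(δ_free − g)/L = 197×10³ × 0.9306/1100 = 166.7 MPa.
P = σA = 166.7 × 1250 = 208.3 kN.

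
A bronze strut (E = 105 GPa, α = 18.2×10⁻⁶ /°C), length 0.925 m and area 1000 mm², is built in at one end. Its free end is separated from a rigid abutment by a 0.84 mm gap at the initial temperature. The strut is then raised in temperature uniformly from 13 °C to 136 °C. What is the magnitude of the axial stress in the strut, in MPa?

Free thermal elongation = αΔT L = 18.2×10⁻⁶ × 123 × 925 = 2.071 mm.
This exceeds the 0.84 mm gap, so the wall pushes back. The portion of expansion that must be recovered elastically is δ_free − gap = 2.071 − 0.84 = 1.231 mm.
Compatibility: PL/(AE) = 1.231 mm, so σ = P/A = E × (1.231/925) = 139.7 MPa.

σ ≈ 140 MPa (compressive)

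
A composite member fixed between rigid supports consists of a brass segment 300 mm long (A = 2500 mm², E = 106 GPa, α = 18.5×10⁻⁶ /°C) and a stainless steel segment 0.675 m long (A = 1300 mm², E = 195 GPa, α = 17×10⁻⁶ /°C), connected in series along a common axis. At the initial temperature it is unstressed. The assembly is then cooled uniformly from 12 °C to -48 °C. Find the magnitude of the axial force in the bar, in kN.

P ≈ 269 kN (tensile)

With the walls removed the bar would change length by δ_free = Σ αᵢΔT Lᵢ = 18.5×10⁻⁶×60×300 + 17×10⁻⁶×60×675 = 1.022 mm.
Since the ends are fixed, an axial force P builds up, equal in every segment, with P · Σ Lᵢ/(AᵢEᵢ) = δ_free.
The series flexibility is Σ Lᵢ/(AᵢEᵢ) = 300/(2500×106×10³) + 675/(1300×195×10³) = 3.795×10⁻⁶ mm/N.
Hence P = δ_free / Σ(L/AE) = 1.022/3.795×10⁻⁶ = 269.2 kN (tensile).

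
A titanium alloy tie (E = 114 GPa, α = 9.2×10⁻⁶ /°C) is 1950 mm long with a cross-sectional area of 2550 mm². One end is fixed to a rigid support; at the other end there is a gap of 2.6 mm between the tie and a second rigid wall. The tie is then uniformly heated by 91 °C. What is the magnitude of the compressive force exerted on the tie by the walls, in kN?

P ≈ 0 kN

Unrestrained expansion: δ_free = αΔT L = 9.2×10⁻⁶ × 91 × 1950 = 1.633 mm.
This is smaller than the 2.6 mm clearance, so the tie expands freely without reaching the stop — the stress is zero.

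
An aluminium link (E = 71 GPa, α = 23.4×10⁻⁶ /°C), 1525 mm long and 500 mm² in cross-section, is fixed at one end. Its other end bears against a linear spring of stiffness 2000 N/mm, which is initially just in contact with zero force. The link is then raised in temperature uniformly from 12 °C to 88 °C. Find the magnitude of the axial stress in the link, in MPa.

Free thermal expansion: δ_free = αΔT L = 23.4×10⁻⁶ × 76 × 1525 = 2.712 mm.
Let P be the compressive force at the spring. The link shortens elastically by PL/(AE) and the spring compresses by P/k; together these equal δ_free.
P [ L/(AE) + 1/k ] = δ_free → P [ 1525/(500×71×10³) + 1/(2000) ] = 2.712.
P = 2.712 / 0.000543 = 4995 N.
σ = P/A = 4995/500 = 9.99 MPa.

σ ≈ 9.99 MPa (compressive)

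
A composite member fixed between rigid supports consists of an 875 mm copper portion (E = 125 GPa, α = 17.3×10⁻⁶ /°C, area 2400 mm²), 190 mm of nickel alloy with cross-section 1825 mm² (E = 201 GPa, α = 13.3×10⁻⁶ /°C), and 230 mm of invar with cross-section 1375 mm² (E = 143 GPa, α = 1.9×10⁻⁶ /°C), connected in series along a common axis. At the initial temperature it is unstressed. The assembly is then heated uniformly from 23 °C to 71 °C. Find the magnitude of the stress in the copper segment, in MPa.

With the walls removed the bar would change length by δ_free = Σ αᵢΔT Lᵢ = 17.3×10⁻⁶×48×875 + 13.3×10⁻⁶×48×190 + 1.9×10⁻⁶×48×230 = 0.8689 mm.
The rigid supports impose zero overall length change; the single axial force P common to all segments must satisfy P Σ Lᵢ/(AᵢEᵢ) = δ_free.
The series flexibility is Σ Lᵢ/(AᵢEᵢ) = 875/(2400×125×10³) + 190/(1825×201×10³) + 230/(1375×143×10³) = 4.604×10⁻⁶ mm/N.
P = 0.8689 / 4.604×10⁻⁶ = 188700 N = 188.7 kN, compressive.
σ_{copper} = P / A = 188700 / 2400 = 78.63 MPa.

σ ≈ 78.6 MPa (compressive)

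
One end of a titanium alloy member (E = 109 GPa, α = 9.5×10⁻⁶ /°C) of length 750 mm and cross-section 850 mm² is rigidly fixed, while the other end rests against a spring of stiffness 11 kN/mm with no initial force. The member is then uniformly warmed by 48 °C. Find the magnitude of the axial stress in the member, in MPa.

σ ≈ 4.06 MPa (compressive)

If the spring were absent the member would lengthen by αΔT L = 9.5×10⁻⁶ × 48 × 750 = 0.342 mm.
With a force P in the spring, the elastic change of the member is PL/(AE) and that of the spring is P/k; compatibility requires their sum to equal δ_free.
P [ L/(AE) + 1/k ] = δ_free → P [ 750/(850×109×10³) + 1/(11×10³) ] = 0.342.
P = 0.342 / 9.9×10⁻⁵ = 3454 N.
σ = P/A = 3454/850 = 4.064 MPa.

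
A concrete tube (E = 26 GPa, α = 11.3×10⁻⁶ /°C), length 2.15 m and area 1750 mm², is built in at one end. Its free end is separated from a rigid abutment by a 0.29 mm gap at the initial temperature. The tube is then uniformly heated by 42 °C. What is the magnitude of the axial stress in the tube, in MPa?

If the wall were absent the tube would grow by αΔT L = 11.3×10⁻⁶ × 42 × 2150 = 1.02 mm.
The gap closes (δ_free > 0.29 mm) and the wall then resists a further 1.02 − 0.29 = 0.7304 mm of expansion.
That suppressed elongation corresponds to σ = E·Δ/L = 26×10³ × 0.7304/2150 = 8.833 MPa.

σ ≈ 8.83 MPa (compressive)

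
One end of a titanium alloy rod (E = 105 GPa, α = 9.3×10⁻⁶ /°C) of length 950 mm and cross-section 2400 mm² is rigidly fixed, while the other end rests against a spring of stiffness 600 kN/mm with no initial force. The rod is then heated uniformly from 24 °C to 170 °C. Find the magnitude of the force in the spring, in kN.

P ≈ 237 kN

If the spring were absent the rod would lengthen by αΔT L = 9.3×10⁻⁶ × 146 × 950 = 1.29 mm.
With a force P in the spring, the elastic change of the rod is PL/(AE) and that of the spring is P/k; compatibility requires their sum to equal δ_free.
So P = δ_free / [L/(AE) + 1/k] = 1.29 / [ 950/(2400×105×10³) + 1/(600×10³) ].
P = 1.29 / 5.437×10⁻⁶ = 237300 N.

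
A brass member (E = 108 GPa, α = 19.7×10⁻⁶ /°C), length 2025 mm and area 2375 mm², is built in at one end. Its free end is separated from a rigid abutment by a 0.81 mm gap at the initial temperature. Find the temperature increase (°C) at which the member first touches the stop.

Contact occurs when the free expansion equals the gap: αΔT L = 0.81 mm.
ΔT = 0.81 / (19.7×10⁻⁶ × 2025) = 20.3 °C.

ΔT ≈ 20.3 °C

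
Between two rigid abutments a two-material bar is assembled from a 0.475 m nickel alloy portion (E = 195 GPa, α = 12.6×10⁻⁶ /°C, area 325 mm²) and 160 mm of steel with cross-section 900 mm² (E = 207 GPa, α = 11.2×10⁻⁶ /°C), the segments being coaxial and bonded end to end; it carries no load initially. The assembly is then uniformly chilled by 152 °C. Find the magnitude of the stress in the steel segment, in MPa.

σ ≈ 157 MPa (tensile)

With the walls removed the bar would change length by δ_free = Σ αᵢΔT Lᵢ = 12.6×10⁻⁶×152×475 + 11.2×10⁻⁶×152×160 = 1.182 mm.
The walls prevent any net length change, so an axial force P (same in every segment) develops. Compatibility: P · Σ Lᵢ/(AᵢEᵢ) = δ_free.
The series flexibility is Σ Lᵢ/(AᵢEᵢ) = 475/(325×195×10³) + 160/(900×207×10³) = 8.354×10⁻⁶ mm/N.
Hence P = δ_free / Σ(L/AE) = 1.182/8.354×10⁻⁶ = 141.5 kN (tensile).
σ_{steel} = P / A = 141500 / 900 = 157.2 MPa.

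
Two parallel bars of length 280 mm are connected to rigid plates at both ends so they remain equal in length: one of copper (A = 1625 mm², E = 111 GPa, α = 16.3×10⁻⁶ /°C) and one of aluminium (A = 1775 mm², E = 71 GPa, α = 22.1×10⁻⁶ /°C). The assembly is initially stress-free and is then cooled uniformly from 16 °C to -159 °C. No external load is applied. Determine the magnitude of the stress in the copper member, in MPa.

σ ≈ 46.3 MPa (compressive)

The aluminium has the larger α, so on cooling it would change length more than the copper if both were free. The rigid plates force a common final length, so the aluminium is put into tension and the copper into compression, with equal and opposite forces P (no external load).
Equating the net (thermal + elastic) strains gives |α₁ − α₂|·ΔT = P·[1/(A₁E₁) + 1/(A₂E₂)].
|α₁ − α₂|·ΔT = 5.8×10⁻⁶ × 175 = 0.001015.
1/(A₁E₁) + 1/(A₂E₂) = 1/(1625×111×10³) + 1/(1775×71×10³) = 1.348×10⁻⁸ N⁻¹.
P = 0.001015 / 1.348×10⁻⁸ = 75300 N = 75.3 kN.
σ_{copper} = P/A₁ = 75300/1625 = 46.34 MPa, compressive.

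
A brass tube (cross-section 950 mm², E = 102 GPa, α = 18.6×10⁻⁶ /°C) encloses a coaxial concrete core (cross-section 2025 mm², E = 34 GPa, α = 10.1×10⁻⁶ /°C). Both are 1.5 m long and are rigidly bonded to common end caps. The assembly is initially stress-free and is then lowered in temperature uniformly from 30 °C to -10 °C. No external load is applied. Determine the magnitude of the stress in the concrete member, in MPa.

Both members must finish at the same length. With the larger α, the brass tends to over-contract; the plates restrain it, putting the brass in tension and the concrete in compression. With no external load the two internal forces are equal and opposite, magnitude P.
Equating the net (thermal + elastic) strains gives |α₁ − α₂|·ΔT = P·[1/(A₁E₁) + 1/(A₂E₂)].
|α₁ − α₂|·ΔT = 8.5×10⁻⁶ × 40 = 0.00034.
1/(A₁E₁) + 1/(A₂E₂) = 1/(950×102×10³) + 1/(2025×34×10³) = 2.484×10⁻⁸ N⁻¹.
So P = 0.00034 / 2.484×10⁻⁸ = 13.69 kN.
σ_{concrete} = P/A₂ = 13690/2025 = 6.758 MPa, compressive.

σ ≈ 6.76 MPa (compressive)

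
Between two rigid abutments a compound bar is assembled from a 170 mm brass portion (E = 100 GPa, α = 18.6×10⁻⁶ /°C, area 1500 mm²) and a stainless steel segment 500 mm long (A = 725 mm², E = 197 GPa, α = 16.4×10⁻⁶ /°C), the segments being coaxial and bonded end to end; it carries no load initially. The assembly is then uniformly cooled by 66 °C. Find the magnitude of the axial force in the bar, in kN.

With the walls removed the bar would change length by δ_free = Σ αᵢΔT Lᵢ = 18.6×10⁻⁶×66×170 + 16.4×10⁻⁶×66×500 = 0.7499 mm.
The rigid supports impose zero overall length change; the single axial force P common to all segments must satisfy P Σ Lᵢ/(AᵢEᵢ) = δ_free.
The series flexibility is Σ Lᵢ/(AᵢEᵢ) = 170/(1500×100×10³) + 500/(725×197×10³) = 4.634×10⁻⁶ mm/N.
P = 0.7499 / 4.634×10⁻⁶ = 161800 N = 161.8 kN, tensile.

P ≈ 162 kN (tensile)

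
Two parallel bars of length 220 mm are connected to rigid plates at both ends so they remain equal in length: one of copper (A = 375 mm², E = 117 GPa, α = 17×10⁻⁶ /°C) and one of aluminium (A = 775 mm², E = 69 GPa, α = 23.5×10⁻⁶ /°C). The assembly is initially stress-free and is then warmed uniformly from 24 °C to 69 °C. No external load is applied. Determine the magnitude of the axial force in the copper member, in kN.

P ≈ 7.05 kN (tensile in the copper)

Equilibrium of a rigid end plate with no external load gives equal and opposite internal forces ±P in the two members. Since α_{aluminium} > α_{copper}, heating drives the aluminium into compression and the copper into tension.
Equating the net (thermal + elastic) strains gives |α₁ − α₂|·ΔT = P·[1/(A₁E₁) + 1/(A₂E₂)].
|α₁ − α₂|·ΔT = 6.5×10⁻⁶ × 45 = 0.0002925.
1/(A₁E₁) + 1/(A₂E₂) = 1/(375×117×10³) + 1/(775×69×10³) = 4.149×10⁻⁸ N⁻¹.
P = 0.0002925 / 4.149×10⁻⁸ = 7049 N = 7.049 kN.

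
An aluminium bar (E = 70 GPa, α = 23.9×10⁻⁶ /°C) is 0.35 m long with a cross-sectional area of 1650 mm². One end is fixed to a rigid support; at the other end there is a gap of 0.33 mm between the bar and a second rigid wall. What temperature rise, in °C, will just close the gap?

The gap closes when αΔT L = 0.33 mm, since the bar is still unstressed at that instant.
ΔT = 0.33 / (23.9×10⁻⁶ × 350) = 39.45 °C.

ΔT ≈ 39.5 °C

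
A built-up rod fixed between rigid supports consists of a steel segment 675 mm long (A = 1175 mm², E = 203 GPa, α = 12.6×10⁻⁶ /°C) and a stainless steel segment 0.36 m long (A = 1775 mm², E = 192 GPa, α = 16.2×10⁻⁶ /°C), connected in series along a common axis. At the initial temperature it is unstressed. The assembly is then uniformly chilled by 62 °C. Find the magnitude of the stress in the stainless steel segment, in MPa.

σ ≈ 129 MPa (tensile)

With the walls removed the bar would change length by δ_free = Σ αᵢΔT Lᵢ = 12.6×10⁻⁶×62×675 + 16.2×10⁻⁶×62×360 = 0.8889 mm.
The walls prevent any net length change, so an axial force P (same in every segment) develops. Compatibility: P · Σ Lᵢ/(AᵢEᵢ) = δ_free.
The series flexibility is Σ Lᵢ/(AᵢEᵢ) = 675/(1175×203×10³) + 360/(1775×192×10³) = 3.886×10⁻⁶ mm/N.
So P = 0.8889 / 3.886×10⁻⁶ = 228.7 kN, tensile.
σ_{stainless steel} = P / A = 228700 / 1775 = 128.9 MPa.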